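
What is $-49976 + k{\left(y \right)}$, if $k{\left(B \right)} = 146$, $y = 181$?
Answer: $-49830$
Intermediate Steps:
$-49976 + k{\left(y \right)} = -49976 + 146 = -49830$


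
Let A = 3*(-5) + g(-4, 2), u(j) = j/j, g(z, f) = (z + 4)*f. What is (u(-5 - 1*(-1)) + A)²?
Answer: 196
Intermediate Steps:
g(z, f) = f*(4 + z) (g(z, f) = (4 + z)*f = f*(4 + z))
u(j) = 1
A = -15 (A = 3*(-5) + 2*(4 - 4) = -15 + 2*0 = -15 + 0 = -15)
(u(-5 - 1*(-1)) + A)² = (1 - 15)² = (-14)² = 196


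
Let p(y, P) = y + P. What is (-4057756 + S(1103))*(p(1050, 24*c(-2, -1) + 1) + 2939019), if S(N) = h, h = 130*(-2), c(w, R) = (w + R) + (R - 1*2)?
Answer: -11930266746816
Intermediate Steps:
c(w, R) = -2 + w + 2*R (c(w, R) = (R + w) + (R - 2) = (R + w) + (-2 + R) = -2 + w + 2*R)
p(y, P) = P + y
h = -260
S(N) = -260
(-4057756 + S(1103))*(p(1050, 24*c(-2, -1) + 1) + 2939019) = (-4057756 - 260)*(((24*(-2 - 2 + 2*(-1)) + 1) + 1050) + 2939019) = -4058016*(((24*(-2 - 2 - 2) + 1) + 1050) + 2939019) = -4058016*(((24*(-6) + 1) + 1050) + 2939019) = -4058016*(((-144 + 1) + 1050) + 2939019) = -4058016*((-143 + 1050) + 2939019) = -4058016*(907 + 2939019) = -4058016*2939926 = -11930266746816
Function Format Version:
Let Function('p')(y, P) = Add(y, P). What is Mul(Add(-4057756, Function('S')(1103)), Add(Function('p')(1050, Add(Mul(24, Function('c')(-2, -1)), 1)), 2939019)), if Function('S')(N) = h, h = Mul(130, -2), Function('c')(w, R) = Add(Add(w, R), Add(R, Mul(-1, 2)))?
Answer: -11930266746816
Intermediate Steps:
Function('c')(w, R) = Add(-2, w, Mul(2, R)) (Function('c')(w, R) = Add(Add(R, w), Add(R, -2)) = Add(Add(R, w), Add(-2, R)) = Add(-2, w, Mul(2, R)))
Function('p')(y, P) = Add(P, y)
h = -260
Function('S')(N) = -260
Mul(Add(-4057756, Function('S')(1103)), Add(Function('p')(1050, Add(Mul(24, Function('c')(-2, -1)), 1)), 2939019)) = Mul(Add(-4057756, -260), Add(Add(Add(Mul(24, Add(-2, -2, Mul(2, -1))), 1), 1050), 2939019)) = Mul(-4058016, Add(Add(Add(Mul(24, Add(-2, -2, -2)), 1), 1050), 2939019)) = Mul(-4058016, Add(Add(Add(Mul(24, -6), 1), 1050), 2939019)) = Mul(-4058016, Add(Add(Add(-144, 1), 1050), 2939019)) = Mul(-4058016, Add(Add(-143, 1050), 2939019)) = Mul(-4058016, Add(907, 2939019)) = Mul(-4058016, 2939926) = -11930266746816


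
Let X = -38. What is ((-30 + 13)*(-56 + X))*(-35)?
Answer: -55930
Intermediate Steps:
((-30 + 13)*(-56 + X))*(-35) = ((-30 + 13)*(-56 - 38))*(-35) = -17*(-94)*(-35) = 1598*(-35) = -55930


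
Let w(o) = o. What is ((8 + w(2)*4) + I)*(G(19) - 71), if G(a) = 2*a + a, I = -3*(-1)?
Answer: -266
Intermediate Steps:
I = 3
G(a) = 3*a
((8 + w(2)*4) + I)*(G(19) - 71) = ((8 + 2*4) + 3)*(3*19 - 71) = ((8 + 8) + 3)*(57 - 71) = (16 + 3)*(-14) = 19*(-14) = -266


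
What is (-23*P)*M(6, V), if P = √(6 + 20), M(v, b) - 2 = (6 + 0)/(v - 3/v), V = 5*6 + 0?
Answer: -782*√26/11 ≈ -362.49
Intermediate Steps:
V = 30 (V = 30 + 0 = 30)
M(v, b) = 2 + 6/(v - 3/v) (M(v, b) = 2 + (6 + 0)/(v - 3/v) = 2 + 6/(v - 3/v))
P = √26 ≈ 5.0990
(-23*P)*M(6, V) = (-23*√26)*(2*(-3 + 6² + 3*6)/(-3 + 6²)) = (-23*√26)*(2*(-3 + 36 + 18)/(-3 + 36)) = (-23*√26)*(2*51/33) = (-23*√26)*(2*(1/33)*51) = -23*√26*(34/11) = -782*√26/11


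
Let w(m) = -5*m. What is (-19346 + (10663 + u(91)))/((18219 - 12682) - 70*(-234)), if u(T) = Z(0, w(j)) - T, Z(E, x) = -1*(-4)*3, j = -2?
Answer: -8762/21917 ≈ -0.39978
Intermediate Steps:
Z(E, x) = 12 (Z(E, x) = 4*3 = 12)
u(T) = 12 - T
(-19346 + (10663 + u(91)))/((18219 - 12682) - 70*(-234)) = (-19346 + (10663 + (12 - 1*91)))/((18219 - 12682) - 70*(-234)) = (-19346 + (10663 + (12 - 91)))/(5537 + 16380) = (-19346 + (10663 - 79))/21917 = (-19346 + 10584)*(1/21917) = -8762*1/21917 = -8762/21917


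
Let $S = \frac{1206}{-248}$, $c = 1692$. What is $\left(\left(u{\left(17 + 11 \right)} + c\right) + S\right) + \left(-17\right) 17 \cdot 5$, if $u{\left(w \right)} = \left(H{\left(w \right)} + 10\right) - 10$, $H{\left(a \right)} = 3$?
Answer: $\frac{30397}{124} \approx 245.14$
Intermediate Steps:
$S = - \frac{603}{124}$ ($S = 1206 \left(- \frac{1}{248}\right) = - \frac{603}{124} \approx -4.8629$)
$u{\left(w \right)} = 3$ ($u{\left(w \right)} = \left(3 + 10\right) - 10 = 13 - 10 = 3$)
$\left(\left(u{\left(17 + 11 \right)} + c\right) + S\right) + \left(-17\right) 17 \cdot 5 = \left(\left(3 + 1692\right) - \frac{603}{124}\right) + \left(-17\right) 17 \cdot 5 = \left(1695 - \frac{603}{124}\right) - 1445 = \frac{209577}{124} - 1445 = \frac{30397}{124}$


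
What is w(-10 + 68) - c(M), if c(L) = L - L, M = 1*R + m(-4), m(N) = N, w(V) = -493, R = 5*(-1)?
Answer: -493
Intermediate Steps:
R = -5
M = -9 (M = 1*(-5) - 4 = -5 - 4 = -9)
c(L) = 0
w(-10 + 68) - c(M) = -493 - 1*0 = -493 + 0 = -493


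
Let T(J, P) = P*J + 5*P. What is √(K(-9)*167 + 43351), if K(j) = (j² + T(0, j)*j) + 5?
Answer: 2*√31337 ≈ 354.05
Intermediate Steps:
T(J, P) = 5*P + J*P (T(J, P) = J*P + 5*P = 5*P + J*P)
K(j) = 5 + 6*j² (K(j) = (j² + (j*(5 + 0))*j) + 5 = (j² + (j*5)*j) + 5 = (j² + (5*j)*j) + 5 = (j² + 5*j²) + 5 = 6*j² + 5 = 5 + 6*j²)
√(K(-9)*167 + 43351) = √((5 + 6*(-9)²)*167 + 43351) = √((5 + 6*81)*167 + 43351) = √((5 + 486)*167 + 43351) = √(491*167 + 43351) = √(81997 + 43351) = √125348 = 2*√31337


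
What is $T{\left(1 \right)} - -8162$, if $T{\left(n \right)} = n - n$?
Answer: $8162$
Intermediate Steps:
$T{\left(n \right)} = 0$
$T{\left(1 \right)} - -8162 = 0 - -8162 = 0 + 8162 = 8162$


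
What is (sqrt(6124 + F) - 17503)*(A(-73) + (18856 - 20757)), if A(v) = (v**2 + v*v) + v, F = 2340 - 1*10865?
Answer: -151996052 + 425516*I ≈ -1.52e+8 + 4.2552e+5*I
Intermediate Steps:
F = -8525 (F = 2340 - 10865 = -8525)
A(v) = v + 2*v**2 (A(v) = (v**2 + v**2) + v = 2*v**2 + v = v + 2*v**2)
(sqrt(6124 + F) - 17503)*(A(-73) + (18856 - 20757)) = (sqrt(6124 - 8525) - 17503)*(-73*(1 + 2*(-73)) + (18856 - 20757)) = (sqrt(-2401) - 17503)*(-73*(1 - 146) - 1901) = (49*I - 17503)*(-73*(-145) - 1901) = (-17503 + 49*I)*(10585 - 1901) = (-17503 + 49*I)*8684 = -151996052 + 425516*I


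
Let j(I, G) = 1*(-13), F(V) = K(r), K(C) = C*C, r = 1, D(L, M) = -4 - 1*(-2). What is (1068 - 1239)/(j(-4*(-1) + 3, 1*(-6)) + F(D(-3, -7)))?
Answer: 57/4 ≈ 14.250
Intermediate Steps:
D(L, M) = -2 (D(L, M) = -4 + 2 = -2)
K(C) = C**2
F(V) = 1 (F(V) = 1**2 = 1)
j(I, G) = -13
(1068 - 1239)/(j(-4*(-1) + 3, 1*(-6)) + F(D(-3, -7))) = (1068 - 1239)/(-13 + 1) = -171/(-12) = -171*(-1/12) = 57/4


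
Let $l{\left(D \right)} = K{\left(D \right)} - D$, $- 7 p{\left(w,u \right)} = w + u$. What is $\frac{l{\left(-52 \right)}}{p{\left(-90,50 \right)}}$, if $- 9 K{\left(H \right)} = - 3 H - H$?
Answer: $\frac{91}{18} \approx 5.0556$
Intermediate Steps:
$K{\left(H \right)} = \frac{4 H}{9}$ ($K{\left(H \right)} = - \frac{- 3 H - H}{9} = - \frac{\left(-4\right) H}{9} = \frac{4 H}{9}$)
$p{\left(w,u \right)} = - \frac{u}{7} - \frac{w}{7}$ ($p{\left(w,u \right)} = - \frac{w + u}{7} = - \frac{u + w}{7} = - \frac{u}{7} - \frac{w}{7}$)
$l{\left(D \right)} = - \frac{5 D}{9}$ ($l{\left(D \right)} = \frac{4 D}{9} - D = - \frac{5 D}{9}$)
$\frac{l{\left(-52 \right)}}{p{\left(-90,50 \right)}} = \frac{\left(- \frac{5}{9}\right) \left(-52\right)}{\left(- \frac{1}{7}\right) 50 - - \frac{90}{7}} = \frac{260}{9 \left(- \frac{50}{7} + \frac{90}{7}\right)} = \frac{260}{9 \cdot \frac{40}{7}} = \frac{260}{9} \cdot \frac{7}{40} = \frac{91}{18}$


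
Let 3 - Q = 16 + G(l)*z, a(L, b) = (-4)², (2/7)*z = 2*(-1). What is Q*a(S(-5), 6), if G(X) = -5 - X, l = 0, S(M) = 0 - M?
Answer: -768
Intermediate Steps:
z = -7 (z = 7*(2*(-1))/2 = (7/2)*(-2) = -7)
S(M) = -M
a(L, b) = 16
Q = -48 (Q = 3 - (16 + (-5 - 1*0)*(-7)) = 3 - (16 + (-5 + 0)*(-7)) = 3 - (16 - 5*(-7)) = 3 - (16 + 35) = 3 - 1*51 = 3 - 51 = -48)
Q*a(S(-5), 6) = -48*16 = -768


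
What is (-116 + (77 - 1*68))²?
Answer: 11449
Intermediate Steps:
(-116 + (77 - 1*68))² = (-116 + (77 - 68))² = (-116 + 9)² = (-107)² = 11449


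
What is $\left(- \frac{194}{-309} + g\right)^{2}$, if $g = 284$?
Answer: $\frac{7735202500}{95481} \approx 81013.0$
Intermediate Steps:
$\left(- \frac{194}{-309} + g\right)^{2} = \left(- \frac{194}{-309} + 284\right)^{2} = \left(\left(-194\right) \left(- \frac{1}{309}\right) + 284\right)^{2} = \left(\frac{194}{309} + 284\right)^{2} = \left(\frac{87950}{309}\right)^{2} = \frac{7735202500}{95481}$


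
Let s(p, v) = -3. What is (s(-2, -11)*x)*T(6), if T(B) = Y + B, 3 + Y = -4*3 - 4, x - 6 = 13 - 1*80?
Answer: -2379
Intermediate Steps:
x = -61 (x = 6 + (13 - 1*80) = 6 + (13 - 80) = 6 - 67 = -61)
Y = -19 (Y = -3 + (-4*3 - 4) = -3 + (-12 - 4) = -3 - 16 = -19)
T(B) = -19 + B
(s(-2, -11)*x)*T(6) = (-3*(-61))*(-19 + 6) = 183*(-13) = -2379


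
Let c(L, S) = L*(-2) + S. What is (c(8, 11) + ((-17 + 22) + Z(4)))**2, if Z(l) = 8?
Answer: 64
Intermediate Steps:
c(L, S) = S - 2*L (c(L, S) = -2*L + S = S - 2*L)
(c(8, 11) + ((-17 + 22) + Z(4)))**2 = ((11 - 2*8) + ((-17 + 22) + 8))**2 = ((11 - 16) + (5 + 8))**2 = (-5 + 13)**2 = 8**2 = 64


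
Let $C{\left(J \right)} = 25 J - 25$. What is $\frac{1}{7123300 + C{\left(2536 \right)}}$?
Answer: $\frac{1}{7186675} \approx 1.3915 \cdot 10^{-7}$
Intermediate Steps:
$C{\left(J \right)} = -25 + 25 J$
$\frac{1}{7123300 + C{\left(2536 \right)}} = \frac{1}{7123300 + \left(-25 + 25 \cdot 2536\right)} = \frac{1}{7123300 + \left(-25 + 63400\right)} = \frac{1}{7123300 + 63375} = \frac{1}{7186675}$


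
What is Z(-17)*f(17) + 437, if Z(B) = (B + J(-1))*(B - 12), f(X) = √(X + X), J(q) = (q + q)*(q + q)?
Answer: 437 + 377*√34 ≈ 2635.3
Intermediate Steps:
J(q) = 4*q² (J(q) = (2*q)*(2*q) = 4*q²)
f(X) = √2*√X (f(X) = √(2*X) = √2*√X)
Z(B) = (-12 + B)*(4 + B) (Z(B) = (B + 4*(-1)²)*(B - 12) = (B + 4*1)*(-12 + B) = (B + 4)*(-12 + B) = (4 + B)*(-12 + B) = (-12 + B)*(4 + B))
Z(-17)*f(17) + 437 = (-48 + (-17)² - 8*(-17))*(√2*√17) + 437 = (-48 + 289 + 136)*√34 + 437 = 377*√34 + 437 = 437 + 377*√34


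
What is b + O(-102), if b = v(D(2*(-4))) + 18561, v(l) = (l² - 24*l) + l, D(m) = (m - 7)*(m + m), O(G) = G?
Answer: 70539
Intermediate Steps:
D(m) = 2*m*(-7 + m) (D(m) = (-7 + m)*(2*m) = 2*m*(-7 + m))
v(l) = l² - 23*l
b = 70641 (b = (2*(2*(-4))*(-7 + 2*(-4)))*(-23 + 2*(2*(-4))*(-7 + 2*(-4))) + 18561 = (2*(-8)*(-7 - 8))*(-23 + 2*(-8)*(-7 - 8)) + 18561 = (2*(-8)*(-15))*(-23 + 2*(-8)*(-15)) + 18561 = 240*(-23 + 240) + 18561 = 240*217 + 18561 = 52080 + 18561 = 70641)
b + O(-102) = 70641 - 102 = 70539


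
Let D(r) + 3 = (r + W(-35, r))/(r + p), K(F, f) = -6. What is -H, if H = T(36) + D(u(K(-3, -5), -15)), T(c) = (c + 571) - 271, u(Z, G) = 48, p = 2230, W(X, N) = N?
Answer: -379335/1139 ≈ -333.04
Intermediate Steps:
T(c) = 300 + c (T(c) = (571 + c) - 271 = 300 + c)
D(r) = -3 + 2*r/(2230 + r) (D(r) = -3 + (r + r)/(r + 2230) = -3 + (2*r)/(2230 + r) = -3 + 2*r/(2230 + r))
H = 379335/1139 (H = (300 + 36) + (-6690 - 1*48)/(2230 + 48) = 336 + (-6690 - 48)/2278 = 336 + (1/2278)*(-6738) = 336 - 3369/1139 = 379335/1139 ≈ 333.04)
-H = -1*379335/1139 = -379335/1139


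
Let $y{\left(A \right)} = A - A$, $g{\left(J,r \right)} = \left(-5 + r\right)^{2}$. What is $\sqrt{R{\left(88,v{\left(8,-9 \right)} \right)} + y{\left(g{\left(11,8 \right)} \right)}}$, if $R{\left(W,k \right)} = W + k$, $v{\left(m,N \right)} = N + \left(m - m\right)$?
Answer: $\sqrt{79} \approx 8.8882$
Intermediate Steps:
$v{\left(m,N \right)} = N$ ($v{\left(m,N \right)} = N + 0 = N$)
$y{\left(A \right)} = 0$
$\sqrt{R{\left(88,v{\left(8,-9 \right)} \right)} + y{\left(g{\left(11,8 \right)} \right)}} = \sqrt{\left(88 - 9\right) + 0} = \sqrt{79 + 0} = \sqrt{79}$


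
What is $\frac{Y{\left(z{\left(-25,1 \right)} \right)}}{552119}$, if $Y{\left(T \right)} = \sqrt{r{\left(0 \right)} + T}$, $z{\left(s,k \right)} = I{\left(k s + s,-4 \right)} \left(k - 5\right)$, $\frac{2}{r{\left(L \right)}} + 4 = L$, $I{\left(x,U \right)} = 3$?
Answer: $\frac{5 i \sqrt{2}}{1104238} \approx 6.4036 \cdot 10^{-6} i$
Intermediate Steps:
$r{\left(L \right)} = \frac{2}{-4 + L}$
$z{\left(s,k \right)} = -15 + 3 k$ ($z{\left(s,k \right)} = 3 \left(k - 5\right) = 3 \left(-5 + k\right) = -15 + 3 k$)
$Y{\left(T \right)} = \sqrt{- \frac{1}{2} + T}$ ($Y{\left(T \right)} = \sqrt{\frac{2}{-4 + 0} + T} = \sqrt{\frac{2}{-4} + T} = \sqrt{2 \left(- \frac{1}{4}\right) + T} = \sqrt{- \frac{1}{2} + T}$)
$\frac{Y{\left(z{\left(-25,1 \right)} \right)}}{552119} = \frac{\frac{1}{2} \sqrt{-2 + 4 \left(-15 + 3 \cdot 1\right)}}{552119} = \frac{\sqrt{-2 + 4 \left(-15 + 3\right)}}{2} \cdot \frac{1}{552119} = \frac{\sqrt{-2 + 4 \left(-12\right)}}{2} \cdot \frac{1}{552119} = \frac{\sqrt{-2 - 48}}{2} \cdot \frac{1}{552119} = \frac{\sqrt{-50}}{2} \cdot \frac{1}{552119} = \frac{5 i \sqrt{2}}{2} \cdot \frac{1}{552119} = \frac{5 i \sqrt{2}}{1104238}$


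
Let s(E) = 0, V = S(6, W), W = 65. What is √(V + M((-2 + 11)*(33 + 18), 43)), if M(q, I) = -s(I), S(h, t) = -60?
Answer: 2*I*√15 ≈ 7.746*I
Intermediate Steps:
V = -60
M(q, I) = 0 (M(q, I) = -1*0 = 0)
√(V + M((-2 + 11)*(33 + 18), 43)) = √(-60 + 0) = √(-60) = 2*I*√15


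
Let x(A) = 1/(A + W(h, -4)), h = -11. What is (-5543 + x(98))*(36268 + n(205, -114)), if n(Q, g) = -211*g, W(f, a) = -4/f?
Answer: -180891049915/541 ≈ -3.3436e+8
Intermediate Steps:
x(A) = 1/(4/11 + A) (x(A) = 1/(A - 4/(-11)) = 1/(A - 4*(-1/11)) = 1/(A + 4/11) = 1/(4/11 + A))
(-5543 + x(98))*(36268 + n(205, -114)) = (-5543 + 11/(4 + 11*98))*(36268 - 211*(-114)) = (-5543 + 11/(4 + 1078))*(36268 + 24054) = (-5543 + 11/1082)*60322 = -5997515/1082*60322 = -180891049915/541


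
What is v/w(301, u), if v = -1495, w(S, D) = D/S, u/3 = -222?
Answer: 449995/666 ≈ 675.67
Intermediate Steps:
u = -666 (u = 3*(-222) = -666)
v/w(301, u) = -1495/((-666/301)) = -1495/((-666*1/301)) = -1495/(-666/301) = -1495*(-301/666) = 449995/666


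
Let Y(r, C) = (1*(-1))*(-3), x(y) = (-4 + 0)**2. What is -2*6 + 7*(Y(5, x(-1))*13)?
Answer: 261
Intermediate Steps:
x(y) = 16 (x(y) = (-4)**2 = 16)
Y(r, C) = 3 (Y(r, C) = -1*(-3) = 3)
-2*6 + 7*(Y(5, x(-1))*13) = -2*6 + 7*(3*13) = -12 + 7*39 = -12 + 273 = 261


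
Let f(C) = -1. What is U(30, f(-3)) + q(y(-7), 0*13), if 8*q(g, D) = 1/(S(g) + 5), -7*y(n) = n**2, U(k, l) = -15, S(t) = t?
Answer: -241/16 ≈ -15.063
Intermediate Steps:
y(n) = -n**2/7
q(g, D) = 1/(8*(5 + g)) (q(g, D) = 1/(8*(g + 5)) = 1/(8*(5 + g)))
U(30, f(-3)) + q(y(-7), 0*13) = -15 + 1/(8*(5 - 1/7*(-7)**2)) = -15 + 1/(8*(5 - 1/7*49)) = -15 + 1/(8*(5 - 7)) = -15 + (1/8)/(-2) = -15 + (1/8)*(-1/2) = -15 - 1/16 = -241/16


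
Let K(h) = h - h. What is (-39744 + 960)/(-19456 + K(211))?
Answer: 303/152 ≈ 1.9934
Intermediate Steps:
K(h) = 0
(-39744 + 960)/(-19456 + K(211)) = (-39744 + 960)/(-19456 + 0) = -38784/(-19456) = -38784*(-1/19456) = 303/152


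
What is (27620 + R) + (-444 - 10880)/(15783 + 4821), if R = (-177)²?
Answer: 303643468/5151 ≈ 58948.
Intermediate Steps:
R = 31329
(27620 + R) + (-444 - 10880)/(15783 + 4821) = (27620 + 31329) + (-444 - 10880)/(15783 + 4821) = 58949 - 11324/20604 = 58949 - 11324*1/20604 = 58949 - 2831/5151 = 303643468/5151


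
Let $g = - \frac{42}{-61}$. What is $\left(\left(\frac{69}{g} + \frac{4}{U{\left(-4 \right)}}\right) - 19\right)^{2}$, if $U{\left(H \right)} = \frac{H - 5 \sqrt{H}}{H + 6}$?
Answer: $\frac{1079766921}{164836} + \frac{657220 i}{5887} \approx 6550.6 + 111.64 i$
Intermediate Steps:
$g = \frac{42}{61}$ ($g = \left(-42\right) \left(- \frac{1}{61}\right) = \frac{42}{61} \approx 0.68852$)
$U{\left(H \right)} = \frac{H - 5 \sqrt{H}}{6 + H}$
$\left(\left(\frac{69}{g} + \frac{4}{U{\left(-4 \right)}}\right) - 19\right)^{2} = \left(\left(\frac{69}{\frac{42}{61}} + \frac{4}{\frac{1}{6 - 4} \left(-4 - 5 \sqrt{-4}\right)}\right) - 19\right)^{2} = \left(\left(69 \cdot \frac{61}{42} + \frac{4}{\frac{1}{2} \left(-4 - 5 \cdot 2 i\right)}\right) - 19\right)^{2} = \left(\left(\frac{1403}{14} + \frac{4}{\frac{1}{2} \left(-4 - 10 i\right)}\right) - 19\right)^{2} = \left(\left(\frac{1403}{14} + \frac{4}{-2 - 5 i}\right) - 19\right)^{2} = \left(\left(\frac{1403}{14} + 4 \frac{-2 + 5 i}{29}\right) - 19\right)^{2} = \left(\left(\frac{1403}{14} + \frac{4 \left(-2 + 5 i\right)}{29}\right) - 19\right)^{2} = \left(\frac{1137}{14} + \frac{4 \left(-2 + 5 i\right)}{29}\right)^{2}$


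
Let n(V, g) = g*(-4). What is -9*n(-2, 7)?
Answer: 252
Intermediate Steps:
n(V, g) = -4*g
-9*n(-2, 7) = -(-36)*7 = -9*(-28) = 252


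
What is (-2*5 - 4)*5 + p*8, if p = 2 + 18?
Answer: 90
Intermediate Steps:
p = 20
(-2*5 - 4)*5 + p*8 = (-2*5 - 4)*5 + 20*8 = (-10 - 4)*5 + 160 = -14*5 + 160 = -70 + 160 = 90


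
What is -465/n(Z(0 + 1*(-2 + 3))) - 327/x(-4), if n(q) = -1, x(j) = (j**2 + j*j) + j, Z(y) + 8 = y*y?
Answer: 12693/28 ≈ 453.32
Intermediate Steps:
Z(y) = -8 + y**2 (Z(y) = -8 + y*y = -8 + y**2)
x(j) = j + 2*j**2 (x(j) = (j**2 + j**2) + j = 2*j**2 + j = j + 2*j**2)
-465/n(Z(0 + 1*(-2 + 3))) - 327/x(-4) = -465/(-1) - 327*(-1/(4*(1 + 2*(-4)))) = -465*(-1) - 327*(-1/(4*(1 - 8))) = 465 - 327/((-4*(-7))) = 465 - 327/28 = 12693/28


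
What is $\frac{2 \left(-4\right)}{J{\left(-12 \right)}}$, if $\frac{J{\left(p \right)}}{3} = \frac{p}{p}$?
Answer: $- \frac{8}{3} \approx -2.6667$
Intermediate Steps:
$J{\left(p \right)} = 3$ ($J{\left(p \right)} = 3 \frac{p}{p} = 3 \cdot 1 = 3$)
$\frac{2 \left(-4\right)}{J{\left(-12 \right)}} = \frac{2 \left(-4\right)}{3} = \left(-8\right) \frac{1}{3} = - \frac{8}{3}$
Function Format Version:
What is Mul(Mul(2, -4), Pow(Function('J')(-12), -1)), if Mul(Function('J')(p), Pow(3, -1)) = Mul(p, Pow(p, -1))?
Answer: Rational(-8, 3) ≈ -2.6667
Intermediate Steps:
Function('J')(p) = 3 (Function('J')(p) = Mul(3, Mul(p, Pow(p, -1))) = Mul(3, 1) = 3)
Mul(Mul(2, -4), Pow(Function('J')(-12), -1)) = Mul(Mul(2, -4), Pow(3, -1)) = Mul(-8, Rational(1, 3)) = Rational(-8, 3)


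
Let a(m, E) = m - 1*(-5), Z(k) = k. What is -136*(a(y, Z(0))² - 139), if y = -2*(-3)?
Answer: 2448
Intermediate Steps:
y = 6
a(m, E) = 5 + m (a(m, E) = m + 5 = 5 + m)
-136*(a(y, Z(0))² - 139) = -136*((5 + 6)² - 139) = -136*(11² - 139) = -136*(121 - 139) = -136*(-18) = 2448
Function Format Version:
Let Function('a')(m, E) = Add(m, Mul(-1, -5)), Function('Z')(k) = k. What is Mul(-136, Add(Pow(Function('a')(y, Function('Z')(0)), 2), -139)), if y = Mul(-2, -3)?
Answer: 2448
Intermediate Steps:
y = 6
Function('a')(m, E) = Add(5, m) (Function('a')(m, E) = Add(m, 5) = Add(5, m))
Mul(-136, Add(Pow(Function('a')(y, Function('Z')(0)), 2), -139)) = Mul(-136, Add(Pow(Add(5, 6), 2), -139)) = Mul(-136, Add(Pow(11, 2), -139)) = Mul(-136, Add(121, -139)) = Mul(-136, -18) = 2448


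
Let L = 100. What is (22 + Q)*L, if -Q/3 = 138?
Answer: -39200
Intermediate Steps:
Q = -414 (Q = -3*138 = -414)
(22 + Q)*L = (22 - 414)*100 = -392*100 = -39200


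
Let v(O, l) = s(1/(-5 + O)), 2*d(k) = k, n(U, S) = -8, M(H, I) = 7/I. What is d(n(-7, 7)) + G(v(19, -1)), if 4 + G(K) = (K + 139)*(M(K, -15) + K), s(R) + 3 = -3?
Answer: -13021/15 ≈ -868.07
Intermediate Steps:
s(R) = -6 (s(R) = -3 - 3 = -6)
d(k) = k/2
v(O, l) = -6
G(K) = -4 + (139 + K)*(-7/15 + K) (G(K) = -4 + (K + 139)*(7/(-15) + K) = -4 + (139 + K)*(7*(-1/15) + K) = -4 + (139 + K)*(-7/15 + K))
d(n(-7, 7)) + G(v(19, -1)) = (½)*(-8) + (-1033/15 + (-6)² + (2078/15)*(-6)) = -4 + (-1033/15 + 36 - 4156/5) = -4 - 12961/15 = -13021/15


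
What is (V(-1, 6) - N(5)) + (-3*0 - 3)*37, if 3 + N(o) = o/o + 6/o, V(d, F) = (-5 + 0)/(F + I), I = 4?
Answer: -1107/10 ≈ -110.70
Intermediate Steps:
V(d, F) = -5/(4 + F) (V(d, F) = (-5 + 0)/(F + 4) = -5/(4 + F))
N(o) = -2 + 6/o (N(o) = -3 + (o/o + 6/o) = -3 + (1 + 6/o) = -2 + 6/o)
(V(-1, 6) - N(5)) + (-3*0 - 3)*37 = (-5/(4 + 6) - (-2 + 6/5)) + (-3*0 - 3)*37 = (-5/10 - (-2 + 6*(⅕))) + (0 - 3)*37 = (-5*⅒ - (-2 + 6/5)) - 3*37 = (-½ - 1*(-⅘)) - 111 = (-½ + ⅘) - 111 = 3/10 - 111 = -1107/10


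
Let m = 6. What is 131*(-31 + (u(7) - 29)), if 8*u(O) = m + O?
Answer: -61177/8 ≈ -7647.1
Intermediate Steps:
u(O) = 3/4 + O/8 (u(O) = (6 + O)/8 = 3/4 + O/8)
131*(-31 + (u(7) - 29)) = 131*(-31 + ((3/4 + (1/8)*7) - 29)) = 131*(-31 + ((3/4 + 7/8) - 29)) = 131*(-31 + (13/8 - 29)) = 131*(-31 - 219/8) = 131*(-467/8) = -61177/8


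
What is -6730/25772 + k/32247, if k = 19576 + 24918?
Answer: 464838529/415534842 ≈ 1.1187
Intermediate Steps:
k = 44494
-6730/25772 + k/32247 = -6730/25772 + 44494/32247 = -6730*1/25772 + 44494*(1/32247) = -3365/12886 + 44494/32247 = 464838529/415534842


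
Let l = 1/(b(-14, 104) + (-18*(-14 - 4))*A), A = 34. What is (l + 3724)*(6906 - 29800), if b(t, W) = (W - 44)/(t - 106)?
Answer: -1878302652724/22031 ≈ -8.5257e+7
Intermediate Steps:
b(t, W) = (-44 + W)/(-106 + t)
l = 2/22031 (l = 1/((-44 + 104)/(-106 - 14) - 18*(-14 - 4)*34) = 1/(60/(-120) - 18*(-18)*34) = 1/(-1/120*60 + 324*34) = 1/(-½ + 11016) = 1/(22031/2) = 2/22031 ≈ 9.0781e-5)
(l + 3724)*(6906 - 29800) = (2/22031 + 3724)*(6906 - 29800) = (82043446/22031)*(-22894) = -1878302652724/22031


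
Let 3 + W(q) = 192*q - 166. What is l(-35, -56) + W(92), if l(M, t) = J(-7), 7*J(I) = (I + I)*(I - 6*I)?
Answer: 17425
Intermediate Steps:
W(q) = -169 + 192*q (W(q) = -3 + (192*q - 166) = -3 + (-166 + 192*q) = -169 + 192*q)
J(I) = -10*I**2/7 (J(I) = ((I + I)*(I - 6*I))/7 = ((2*I)*(-5*I))/7 = (-10*I**2)/7 = -10*I**2/7)
l(M, t) = -70 (l(M, t) = -10/7*(-7)**2 = -10/7*49 = -70)
l(-35, -56) + W(92) = -70 + (-169 + 192*92) = -70 + (-169 + 17664) = -70 + 17495 = 17425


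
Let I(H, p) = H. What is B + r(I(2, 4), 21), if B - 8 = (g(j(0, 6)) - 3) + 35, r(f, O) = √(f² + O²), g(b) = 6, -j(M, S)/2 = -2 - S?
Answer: 46 + √445 ≈ 67.095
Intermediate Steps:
j(M, S) = 4 + 2*S (j(M, S) = -2*(-2 - S) = 4 + 2*S)
r(f, O) = √(O² + f²)
B = 46 (B = 8 + ((6 - 3) + 35) = 8 + (3 + 35) = 8 + 38 = 46)
B + r(I(2, 4), 21) = 46 + √(21² + 2²) = 46 + √(441 + 4) = 46 + √445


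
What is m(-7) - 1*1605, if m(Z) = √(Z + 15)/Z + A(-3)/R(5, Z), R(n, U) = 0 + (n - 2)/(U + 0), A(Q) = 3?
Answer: -1612 - 2*√2/7 ≈ -1612.4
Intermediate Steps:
R(n, U) = (-2 + n)/U (R(n, U) = 0 + (-2 + n)/U = (-2 + n)/U)
m(Z) = Z + √(15 + Z)/Z (m(Z) = √(Z + 15)/Z + 3/(((-2 + 5)/Z)) = √(15 + Z)/Z + 3/((3/Z)) = √(15 + Z)/Z + 3*(Z/3) = √(15 + Z)/Z + Z = Z + √(15 + Z)/Z)
m(-7) - 1*1605 = (-7 + √(15 - 7)/(-7)) - 1*1605 = (-7 - 2*√2/7) - 1605 = -1612 - 2*√2/7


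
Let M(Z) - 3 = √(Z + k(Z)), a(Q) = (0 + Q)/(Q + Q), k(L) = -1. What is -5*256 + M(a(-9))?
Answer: -1277 + I*√2/2 ≈ -1277.0 + 0.70711*I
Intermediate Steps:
a(Q) = ½ (a(Q) = Q/((2*Q)) = Q*(1/(2*Q)) = ½)
M(Z) = 3 + √(-1 + Z) (M(Z) = 3 + √(Z - 1) = 3 + √(-1 + Z))
-5*256 + M(a(-9)) = -5*256 + (3 + √(-1 + ½)) = -1280 + (3 + √(-½)) = -1280 + (3 + I*√2/2) = -1277 + I*√2/2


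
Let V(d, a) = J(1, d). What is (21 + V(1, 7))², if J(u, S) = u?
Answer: 484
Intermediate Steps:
V(d, a) = 1
(21 + V(1, 7))² = (21 + 1)² = 22² = 484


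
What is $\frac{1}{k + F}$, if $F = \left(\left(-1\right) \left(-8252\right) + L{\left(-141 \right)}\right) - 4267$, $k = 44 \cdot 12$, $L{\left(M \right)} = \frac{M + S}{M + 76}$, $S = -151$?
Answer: $\frac{65}{293637} \approx 0.00022136$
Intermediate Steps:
$L{\left(M \right)} = \frac{-151 + M}{76 + M}$ ($L{\left(M \right)} = \frac{M - 151}{M + 76} = \frac{-151 + M}{76 + M}$)
$k = 528$
$F = \frac{259317}{65}$ ($F = \left(\left(-1\right) \left(-8252\right) + \frac{-151 - 141}{76 - 141}\right) - 4267 = \left(8252 + \frac{1}{-65} \left(-292\right)\right) - 4267 = \left(8252 - - \frac{292}{65}\right) - 4267 = \left(8252 + \frac{292}{65}\right) - 4267 = \frac{536672}{65} - 4267 = \frac{259317}{65} \approx 3989.5$)
$\frac{1}{k + F} = \frac{1}{528 + \frac{259317}{65}} = \frac{1}{\frac{293637}{65}} = \frac{65}{293637}$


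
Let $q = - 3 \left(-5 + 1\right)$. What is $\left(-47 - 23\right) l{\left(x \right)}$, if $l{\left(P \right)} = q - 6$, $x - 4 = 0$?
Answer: $-420$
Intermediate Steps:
$q = 12$ ($q = \left(-3\right) \left(-4\right) = 12$)
$x = 4$ ($x = 4 + 0 = 4$)
$l{\left(P \right)} = 6$ ($l{\left(P \right)} = 12 - 6 = 6$)
$\left(-47 - 23\right) l{\left(x \right)} = \left(-47 - 23\right) 6 = \left(-70\right) 6 = -420$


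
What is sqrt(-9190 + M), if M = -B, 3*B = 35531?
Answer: I*sqrt(189303)/3 ≈ 145.03*I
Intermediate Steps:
B = 35531/3 (B = (1/3)*35531 = 35531/3 ≈ 11844.)
M = -35531/3 (M = -1*35531/3 = -35531/3 ≈ -11844.)
sqrt(-9190 + M) = sqrt(-9190 - 35531/3) = sqrt(-63101/3) = I*sqrt(189303)/3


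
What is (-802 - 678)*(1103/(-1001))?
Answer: 1632440/1001 ≈ 1630.8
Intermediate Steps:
(-802 - 678)*(1103/(-1001)) = -1632440*(-1)/1001 = -1480*(-1103/1001) = 1632440/1001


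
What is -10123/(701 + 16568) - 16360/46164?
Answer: -187459753/199301529 ≈ -0.94058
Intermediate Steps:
-10123/(701 + 16568) - 16360/46164 = -10123/17269 - 16360*1/46164 = -10123*1/17269 - 4090/11541 = -10123/17269 - 4090/11541 = -187459753/199301529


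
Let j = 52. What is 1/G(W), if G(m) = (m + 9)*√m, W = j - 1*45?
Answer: √7/112 ≈ 0.023623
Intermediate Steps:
W = 7 (W = 52 - 1*45 = 52 - 45 = 7)
G(m) = √m*(9 + m) (G(m) = (9 + m)*√m = √m*(9 + m))
1/G(W) = 1/(√7*(9 + 7)) = 1/(√7*16) = 1/(16*√7) = √7/112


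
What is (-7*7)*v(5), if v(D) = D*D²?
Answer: -6125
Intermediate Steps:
v(D) = D³
(-7*7)*v(5) = -7*7*5³ = -49*125 = -6125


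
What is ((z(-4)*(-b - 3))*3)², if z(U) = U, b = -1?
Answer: 576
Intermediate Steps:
((z(-4)*(-b - 3))*3)² = (-4*(-1*(-1) - 3)*3)² = (-4*(1 - 3)*3)² = (-4*(-2)*3)² = (8*3)² = 24² = 576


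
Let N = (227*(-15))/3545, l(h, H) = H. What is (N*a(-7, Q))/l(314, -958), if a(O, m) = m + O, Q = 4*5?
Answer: 8853/679222 ≈ 0.013034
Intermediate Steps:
Q = 20
a(O, m) = O + m
N = -681/709 (N = -3405*1/3545 = -681/709 ≈ -0.96051)
(N*a(-7, Q))/l(314, -958) = -681*(-7 + 20)/709/(-958) = -681/709*13*(-1/958) = -8853/709*(-1/958) = 8853/679222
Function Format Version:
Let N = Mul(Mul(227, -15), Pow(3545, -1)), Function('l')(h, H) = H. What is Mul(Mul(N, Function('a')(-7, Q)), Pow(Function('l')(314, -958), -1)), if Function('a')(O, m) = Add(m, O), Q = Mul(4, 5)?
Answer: Rational(8853, 679222) ≈ 0.013034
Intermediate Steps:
Q = 20
Function('a')(O, m) = Add(O, m)
N = Rational(-681, 709) (N = Mul(-3405, Rational(1, 3545)) = Rational(-681, 709) ≈ -0.96051)
Mul(Mul(N, Function('a')(-7, Q)), Pow(Function('l')(314, -958), -1)) = Mul(Mul(Rational(-681, 709), Add(-7, 20)), Pow(-958, -1)) = Mul(Mul(Rational(-681, 709), 13), Rational(-1, 958)) = Mul(Rational(-8853, 709), Rational(-1, 958)) = Rational(8853, 679222)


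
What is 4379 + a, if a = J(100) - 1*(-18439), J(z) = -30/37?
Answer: 844236/37 ≈ 22817.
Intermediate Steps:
J(z) = -30/37 (J(z) = -30*1/37 = -30/37)
a = 682213/37 (a = -30/37 - 1*(-18439) = -30/37 + 18439 = 682213/37 ≈ 18438.)
4379 + a = 4379 + 682213/37 = 844236/37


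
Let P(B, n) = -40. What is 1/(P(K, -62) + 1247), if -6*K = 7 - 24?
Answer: 1/1207 ≈ 0.00082850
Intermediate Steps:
K = 17/6 (K = -(7 - 24)/6 = -⅙*(-17) = 17/6 ≈ 2.8333)
1/(P(K, -62) + 1247) = 1/(-40 + 1247) = 1/1207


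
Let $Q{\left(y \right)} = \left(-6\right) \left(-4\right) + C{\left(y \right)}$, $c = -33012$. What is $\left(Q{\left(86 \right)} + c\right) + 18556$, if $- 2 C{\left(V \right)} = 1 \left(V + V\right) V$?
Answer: $-21828$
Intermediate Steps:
$C{\left(V \right)} = - V^{2}$ ($C{\left(V \right)} = - \frac{1 \left(V + V\right) V}{2} = - \frac{1 \cdot 2 V V}{2} = - \frac{2 V V}{2} = - \frac{2 V^{2}}{2} = - V^{2}$)
$Q{\left(y \right)} = 24 - y^{2}$ ($Q{\left(y \right)} = \left(-6\right) \left(-4\right) - y^{2} = 24 - y^{2}$)
$\left(Q{\left(86 \right)} + c\right) + 18556 = \left(\left(24 - 86^{2}\right) - 33012\right) + 18556 = \left(\left(24 - 7396\right) - 33012\right) + 18556 = \left(-7372 - 33012\right) + 18556 = -40384 + 18556 = -21828$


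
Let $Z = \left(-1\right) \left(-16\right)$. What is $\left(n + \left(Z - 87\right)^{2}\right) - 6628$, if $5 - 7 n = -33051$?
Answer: $\frac{21947}{7} \approx 3135.3$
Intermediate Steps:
$n = \frac{33056}{7}$ ($n = \frac{5}{7} - - \frac{33051}{7} = \frac{5}{7} + \frac{33051}{7} = \frac{33056}{7} \approx 4722.3$)
$Z = 16$
$\left(n + \left(Z - 87\right)^{2}\right) - 6628 = \left(\frac{33056}{7} + \left(16 - 87\right)^{2}\right) - 6628 = \left(\frac{33056}{7} + \left(-71\right)^{2}\right) + \left(-7887 + 1259\right) = \left(\frac{33056}{7} + 5041\right) - 6628 = \frac{68343}{7} - 6628 = \frac{21947}{7}$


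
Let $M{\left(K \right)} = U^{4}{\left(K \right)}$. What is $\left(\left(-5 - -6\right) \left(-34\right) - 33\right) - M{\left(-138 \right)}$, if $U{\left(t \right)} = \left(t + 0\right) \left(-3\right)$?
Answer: $-29376588883$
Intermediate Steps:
$U{\left(t \right)} = - 3 t$ ($U{\left(t \right)} = t \left(-3\right) = - 3 t$)
$M{\left(K \right)} = 81 K^{4}$ ($M{\left(K \right)} = \left(- 3 K\right)^{4} = 81 K^{4}$)
$\left(\left(-5 - -6\right) \left(-34\right) - 33\right) - M{\left(-138 \right)} = \left(\left(-5 - -6\right) \left(-34\right) - 33\right) - 81 \left(-138\right)^{4} = \left(\left(-5 + 6\right) \left(-34\right) - 33\right) - 81 \cdot 362673936 = \left(1 \left(-34\right) - 33\right) - 29376588816 = \left(-34 - 33\right) - 29376588816 = -67 - 29376588816 = -29376588883$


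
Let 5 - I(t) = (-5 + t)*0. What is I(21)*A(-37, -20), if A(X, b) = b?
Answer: -100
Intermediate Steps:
I(t) = 5 (I(t) = 5 - (-5 + t)*0 = 5 - 1*0 = 5 + 0 = 5)
I(21)*A(-37, -20) = 5*(-20) = -100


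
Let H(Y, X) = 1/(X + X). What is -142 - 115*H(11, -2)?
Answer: -453/4 ≈ -113.25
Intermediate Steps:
H(Y, X) = 1/(2*X)
-142 - 115*H(11, -2) = -142 - 115/(2*(-2)) = -142 - 115*(-1)/(2*2) = -142 - 115*(-1/4) = -142 + 115/4 = -453/4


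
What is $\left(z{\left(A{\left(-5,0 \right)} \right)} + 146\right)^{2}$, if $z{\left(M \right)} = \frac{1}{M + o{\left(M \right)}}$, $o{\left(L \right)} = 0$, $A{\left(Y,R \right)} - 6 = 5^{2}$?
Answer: $\frac{20493729}{961} \approx 21325.0$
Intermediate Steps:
$A{\left(Y,R \right)} = 31$ ($A{\left(Y,R \right)} = 6 + 5^{2} = 6 + 25 = 31$)
$z{\left(M \right)} = \frac{1}{M}$ ($z{\left(M \right)} = \frac{1}{M + 0} = \frac{1}{M}$)
$\left(z{\left(A{\left(-5,0 \right)} \right)} + 146\right)^{2} = \left(\frac{1}{31} + 146\right)^{2} = \left(\frac{4527}{31}\right)^{2} = \frac{20493729}{961}$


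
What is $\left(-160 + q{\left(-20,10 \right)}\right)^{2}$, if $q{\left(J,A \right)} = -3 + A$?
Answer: $23409$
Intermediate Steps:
$\left(-160 + q{\left(-20,10 \right)}\right)^{2} = \left(-160 + \left(-3 + 10\right)\right)^{2} = \left(-160 + 7\right)^{2} = \left(-153\right)^{2} = 23409$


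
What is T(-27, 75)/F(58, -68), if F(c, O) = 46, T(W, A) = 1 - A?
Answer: -37/23 ≈ -1.6087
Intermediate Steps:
T(-27, 75)/F(58, -68) = (1 - 1*75)/46 = (1 - 75)*(1/46) = -74*1/46 = -37/23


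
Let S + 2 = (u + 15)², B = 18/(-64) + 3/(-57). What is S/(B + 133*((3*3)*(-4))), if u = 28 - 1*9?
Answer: -701632/2911307 ≈ -0.24100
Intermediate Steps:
u = 19 (u = 28 - 9 = 19)
B = -203/608 (B = 18*(-1/64) + 3*(-1/57) = -9/32 - 1/19 = -203/608 ≈ -0.33388)
S = 1154 (S = -2 + (19 + 15)² = -2 + 34² = -2 + 1156 = 1154)
S/(B + 133*((3*3)*(-4))) = 1154/(-203/608 + 133*((3*3)*(-4))) = 1154/(-203/608 + 133*(9*(-4))) = 1154/(-203/608 + 133*(-36)) = 1154/(-203/608 - 4788) = 1154/(-2911307/608) = 1154*(-608/2911307) = -701632/2911307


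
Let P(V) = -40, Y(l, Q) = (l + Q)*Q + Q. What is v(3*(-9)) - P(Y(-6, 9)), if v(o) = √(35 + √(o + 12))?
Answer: 40 + √(35 + I*√15) ≈ 45.925 + 0.32683*I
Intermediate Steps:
Y(l, Q) = Q + Q*(Q + l) (Y(l, Q) = (Q + l)*Q + Q = Q*(Q + l) + Q = Q + Q*(Q + l))
v(o) = √(35 + √(12 + o))
v(3*(-9)) - P(Y(-6, 9)) = √(35 + √(12 + 3*(-9))) - 1*(-40) = √(35 + √(12 - 27)) + 40 = √(35 + √(-15)) + 40 = √(35 + I*√15) + 40 = 40 + √(35 + I*√15)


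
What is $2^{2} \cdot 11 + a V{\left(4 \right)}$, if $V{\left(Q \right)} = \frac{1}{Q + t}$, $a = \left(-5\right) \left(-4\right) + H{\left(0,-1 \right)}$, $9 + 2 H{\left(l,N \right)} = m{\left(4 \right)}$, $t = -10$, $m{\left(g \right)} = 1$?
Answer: $\frac{124}{3} \approx 41.333$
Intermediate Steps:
$H{\left(l,N \right)} = -4$ ($H{\left(l,N \right)} = - \frac{9}{2} + \frac{1}{2} \cdot 1 = - \frac{9}{2} + \frac{1}{2} = -4$)
$a = 16$ ($a = \left(-5\right) \left(-4\right) - 4 = 20 - 4 = 16$)
$V{\left(Q \right)} = \frac{1}{-10 + Q}$ ($V{\left(Q \right)} = \frac{1}{Q - 10} = \frac{1}{-10 + Q}$)
$2^{2} \cdot 11 + a V{\left(4 \right)} = 2^{2} \cdot 11 + \frac{16}{-10 + 4} = 4 \cdot 11 + \frac{16}{-6} = 44 + 16 \left(- \frac{1}{6}\right) = 44 - \frac{8}{3} = \frac{124}{3}$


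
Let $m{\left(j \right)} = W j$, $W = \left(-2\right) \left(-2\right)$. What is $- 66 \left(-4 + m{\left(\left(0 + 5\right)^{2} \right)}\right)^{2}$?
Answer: $-608256$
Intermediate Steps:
$W = 4$
$m{\left(j \right)} = 4 j$
$- 66 \left(-4 + m{\left(\left(0 + 5\right)^{2} \right)}\right)^{2} = - 66 \left(-4 + 4 \left(0 + 5\right)^{2}\right)^{2} = - 66 \left(-4 + 4 \cdot 5^{2}\right)^{2} = - 66 \left(-4 + 4 \cdot 25\right)^{2} = - 66 \left(-4 + 100\right)^{2} = - 66 \cdot 96^{2} = \left(-66\right) 9216 = -608256$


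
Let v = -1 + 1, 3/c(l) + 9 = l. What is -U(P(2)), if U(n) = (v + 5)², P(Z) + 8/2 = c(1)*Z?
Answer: -25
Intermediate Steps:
c(l) = 3/(-9 + l)
v = 0
P(Z) = -4 - 3*Z/8 (P(Z) = -4 + (3/(-9 + 1))*Z = -4 + (3/(-8))*Z = -4 + (3*(-⅛))*Z = -4 - 3*Z/8)
U(n) = 25 (U(n) = (0 + 5)² = 5² = 25)
-U(P(2)) = -1*25 = -25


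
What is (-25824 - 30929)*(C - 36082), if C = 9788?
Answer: 1492263382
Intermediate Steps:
(-25824 - 30929)*(C - 36082) = (-25824 - 30929)*(9788 - 36082) = -56753*(-26294) = 1492263382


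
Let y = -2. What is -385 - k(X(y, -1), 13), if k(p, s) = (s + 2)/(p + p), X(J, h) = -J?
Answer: -1555/4 ≈ -388.75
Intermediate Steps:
k(p, s) = (2 + s)/(2*p) (k(p, s) = (2 + s)/((2*p)) = (2 + s)*(1/(2*p)) = (2 + s)/(2*p))
-385 - k(X(y, -1), 13) = -385 - (2 + 13)/(2*((-1*(-2)))) = -385 - 15/(2*2) = -385 - 1*15/4 = -385 - 15/4 = -1555/4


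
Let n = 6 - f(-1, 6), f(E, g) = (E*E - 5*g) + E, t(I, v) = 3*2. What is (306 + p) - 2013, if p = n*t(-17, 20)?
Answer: -1491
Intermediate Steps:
t(I, v) = 6
f(E, g) = E + E² - 5*g (f(E, g) = (E² - 5*g) + E = E + E² - 5*g)
n = 36 (n = 6 - (-1 + (-1)² - 5*6) = 6 - (-1 + 1 - 30) = 6 - 1*(-30) = 6 + 30 = 36)
p = 216 (p = 36*6 = 216)
(306 + p) - 2013 = (306 + 216) - 2013 = 522 - 2013 = -1491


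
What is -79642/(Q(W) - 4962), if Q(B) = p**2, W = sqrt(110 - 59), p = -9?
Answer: 79642/4881 ≈ 16.317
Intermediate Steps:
W = sqrt(51) ≈ 7.1414
Q(B) = 81 (Q(B) = (-9)**2 = 81)
-79642/(Q(W) - 4962) = -79642/(81 - 4962) = -79642/(-4881) = -79642*(-1/4881) = 79642/4881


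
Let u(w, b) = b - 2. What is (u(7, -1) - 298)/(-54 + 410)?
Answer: -301/356 ≈ -0.84551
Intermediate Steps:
u(w, b) = -2 + b
(u(7, -1) - 298)/(-54 + 410) = ((-2 - 1) - 298)/(-54 + 410) = (-3 - 298)/356 = -301*1/356 = -301/356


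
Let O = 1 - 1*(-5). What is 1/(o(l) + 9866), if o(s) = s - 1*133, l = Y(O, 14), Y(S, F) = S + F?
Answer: 1/9753 ≈ 0.00010253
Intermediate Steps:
O = 6 (O = 1 + 5 = 6)
Y(S, F) = F + S
l = 20 (l = 14 + 6 = 20)
o(s) = -133 + s (o(s) = s - 133 = -133 + s)
1/(o(l) + 9866) = 1/((-133 + 20) + 9866) = 1/(-113 + 9866) = 1/9753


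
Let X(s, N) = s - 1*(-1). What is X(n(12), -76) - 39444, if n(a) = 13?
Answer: -39430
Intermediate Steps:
X(s, N) = 1 + s (X(s, N) = s + 1 = 1 + s)
X(n(12), -76) - 39444 = (1 + 13) - 39444 = 14 - 39444 = -39430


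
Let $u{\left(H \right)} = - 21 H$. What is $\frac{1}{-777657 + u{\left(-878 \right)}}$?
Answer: $- \frac{1}{759219} \approx -1.3171 \cdot 10^{-6}$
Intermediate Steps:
$\frac{1}{-777657 + u{\left(-878 \right)}} = \frac{1}{-777657 - -18438} = \frac{1}{-777657 + 18438} = \frac{1}{-759219} = - \frac{1}{759219}$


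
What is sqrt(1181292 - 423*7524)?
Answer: 4*I*sqrt(125085) ≈ 1414.7*I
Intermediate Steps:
sqrt(1181292 - 423*7524) = sqrt(1181292 - 3182652) = sqrt(-2001360) = 4*I*sqrt(125085)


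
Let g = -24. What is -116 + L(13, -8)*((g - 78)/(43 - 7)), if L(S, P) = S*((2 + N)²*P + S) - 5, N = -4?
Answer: 598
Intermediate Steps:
L(S, P) = -5 + S*(S + 4*P) (L(S, P) = S*((2 - 4)²*P + S) - 5 = S*((-2)²*P + S) - 5 = S*(4*P + S) - 5 = S*(S + 4*P) - 5 = -5 + S*(S + 4*P))
-116 + L(13, -8)*((g - 78)/(43 - 7)) = -116 + (-5 + 13² + 4*(-8)*13)*((-24 - 78)/(43 - 7)) = -116 + (-5 + 169 - 416)*(-102/36) = -116 - (-25704)/36 = -116 - 252*(-17/6) = -116 + 714 = 598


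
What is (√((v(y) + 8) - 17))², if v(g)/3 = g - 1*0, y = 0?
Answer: -9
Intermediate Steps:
v(g) = 3*g (v(g) = 3*(g - 1*0) = 3*(g + 0) = 3*g)
(√((v(y) + 8) - 17))² = (√((3*0 + 8) - 17))² = (√((0 + 8) - 17))² = (√(8 - 17))² = (√(-9))² = (3*I)² = -9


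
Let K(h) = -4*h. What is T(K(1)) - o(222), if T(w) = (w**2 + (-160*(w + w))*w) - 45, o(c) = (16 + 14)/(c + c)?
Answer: -381031/74 ≈ -5149.1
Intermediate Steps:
o(c) = 15/c (o(c) = 30/((2*c)) = 30*(1/(2*c)) = 15/c)
T(w) = -45 - 319*w**2 (T(w) = (w**2 + (-320*w)*w) - 45 = (w**2 - 320*w**2) - 45 = -319*w**2 - 45 = -45 - 319*w**2)
T(K(1)) - o(222) = (-45 - 319*(-4*1)**2) - 15/222 = (-45 - 319*(-4)**2) - 15/222 = (-45 - 319*16) - 1*5/74 = (-45 - 5104) - 5/74 = -5149 - 5/74 = -381031/74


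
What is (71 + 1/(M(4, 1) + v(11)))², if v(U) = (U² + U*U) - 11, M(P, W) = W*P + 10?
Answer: 302620816/60025 ≈ 5041.6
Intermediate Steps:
M(P, W) = 10 + P*W (M(P, W) = P*W + 10 = 10 + P*W)
v(U) = -11 + 2*U² (v(U) = (U² + U²) - 11 = 2*U² - 11 = -11 + 2*U²)
(71 + 1/(M(4, 1) + v(11)))² = (71 + 1/((10 + 4*1) + (-11 + 2*11²)))² = (71 + 1/((10 + 4) + (-11 + 2*121)))² = (71 + 1/(14 + (-11 + 242)))² = (71 + 1/(14 + 231))² = (71 + 1/245)² = (17396/245)² = 302620816/60025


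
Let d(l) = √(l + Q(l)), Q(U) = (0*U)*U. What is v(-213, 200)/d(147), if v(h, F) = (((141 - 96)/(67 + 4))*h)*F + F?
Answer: -26800*√3/21 ≈ -2210.4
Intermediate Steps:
Q(U) = 0 (Q(U) = 0*U = 0)
d(l) = √l (d(l) = √(l + 0) = √l)
v(h, F) = F + 45*F*h/71 (v(h, F) = ((45/71)*h)*F + F = ((45*(1/71))*h)*F + F = (45*h/71)*F + F = 45*F*h/71 + F = F + 45*F*h/71)
v(-213, 200)/d(147) = ((1/71)*200*(71 + 45*(-213)))/(√147) = ((1/71)*200*(71 - 9585))/((7*√3)) = ((1/71)*200*(-9514))*(√3/21) = -26800*√3/21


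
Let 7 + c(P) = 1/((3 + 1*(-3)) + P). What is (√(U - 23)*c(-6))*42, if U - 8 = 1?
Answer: -301*I*√14 ≈ -1126.2*I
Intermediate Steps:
U = 9 (U = 8 + 1 = 9)
c(P) = -7 + 1/P (c(P) = -7 + 1/((3 + 1*(-3)) + P) = -7 + 1/((3 - 3) + P) = -7 + 1/(0 + P) = -7 + 1/P)
(√(U - 23)*c(-6))*42 = (√(9 - 23)*(-7 + 1/(-6)))*42 = (√(-14)*(-7 - ⅙))*42 = ((I*√14)*(-43/6))*42 = -43*I*√14/6*42 = -301*I*√14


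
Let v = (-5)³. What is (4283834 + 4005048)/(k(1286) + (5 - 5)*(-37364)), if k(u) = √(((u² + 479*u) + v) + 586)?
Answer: 8288882*√2270251/2270251 ≈ 5501.2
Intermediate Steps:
v = -125
k(u) = √(461 + u² + 479*u) (k(u) = √(((u² + 479*u) - 125) + 586) = √((-125 + u² + 479*u) + 586) = √(461 + u² + 479*u))
(4283834 + 4005048)/(k(1286) + (5 - 5)*(-37364)) = (4283834 + 4005048)/(√(461 + 1286² + 479*1286) + (5 - 5)*(-37364)) = 8288882/(√(461 + 1653796 + 615994) + 0*(-37364)) = 8288882/(√2270251 + 0) = 8288882/(√2270251) = 8288882*(√2270251/2270251) = 8288882*√2270251/2270251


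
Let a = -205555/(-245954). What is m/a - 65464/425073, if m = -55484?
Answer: -5800777139609248/87375880515 ≈ -66389.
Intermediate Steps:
a = 205555/245954 (a = -205555*(-1/245954) = 205555/245954 ≈ 0.83575)
m/a - 65464/425073 = -55484/205555/245954 - 65464/425073 = -55484*245954/205555 - 65464*1/425073 = -13646511736/205555 - 65464/425073 = -5800777139609248/87375880515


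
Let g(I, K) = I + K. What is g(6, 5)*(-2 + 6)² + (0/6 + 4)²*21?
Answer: 512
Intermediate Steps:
g(6, 5)*(-2 + 6)² + (0/6 + 4)²*21 = (6 + 5)*(-2 + 6)² + (0/6 + 4)²*21 = 11*4² + (0*(⅙) + 4)²*21 = 11*16 + (0 + 4)²*21 = 176 + 4²*21 = 176 + 16*21 = 176 + 336 = 512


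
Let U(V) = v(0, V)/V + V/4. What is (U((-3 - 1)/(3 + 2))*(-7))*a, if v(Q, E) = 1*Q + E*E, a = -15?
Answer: -105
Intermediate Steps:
v(Q, E) = Q + E²
U(V) = 5*V/4 (U(V) = (0 + V²)/V + V/4 = V²/V + V*(¼) = V + V/4 = 5*V/4)
(U((-3 - 1)/(3 + 2))*(-7))*a = ((5*((-3 - 1)/(3 + 2))/4)*(-7))*(-15) = ((5*(-4/5)/4)*(-7))*(-15) = ((5*(-4*⅕)/4)*(-7))*(-15) = (((5/4)*(-⅘))*(-7))*(-15) = -1*(-7)*(-15) = 7*(-15) = -105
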